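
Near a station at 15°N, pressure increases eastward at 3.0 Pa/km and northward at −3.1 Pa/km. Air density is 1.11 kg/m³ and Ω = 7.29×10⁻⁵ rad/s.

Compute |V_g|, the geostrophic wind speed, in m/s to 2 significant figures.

Coriolis parameter at 15°N:
f = 2Ω sin φ = 2 × 7.29×10⁻⁵ × sin 15° = 3.77×10⁻⁵ s⁻¹
Component geostrophic relations (x east, y north):
u_g = −(1/(fρ)) ∂P/∂y,  v_g = (1/(fρ)) ∂P/∂x
u_g = −(−3.1×10⁻³)/(3.77×10⁻⁵ × 1.11) = 74.0 m/s;  v_g = (3.0×10⁻³)/(3.77×10⁻⁵ × 1.11) = 71.6 m/s
|V_g| = √(u_g² + v_g²) = 103 m/s

100 m/s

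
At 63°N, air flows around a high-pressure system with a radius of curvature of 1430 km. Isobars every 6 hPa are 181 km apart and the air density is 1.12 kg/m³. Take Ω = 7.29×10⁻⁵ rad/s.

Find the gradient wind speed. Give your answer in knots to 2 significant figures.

Coriolis parameter at 63°N:
f = 2Ω sin φ = 2 × 7.29×10⁻⁵ × sin 63° = 1.30×10⁻⁴ s⁻¹
Pressure gradient: |∂P/∂n| = 600 Pa / 181000 m = 3.31×10⁻³ Pa/m
Geostrophic speed: V_g = |∂P/∂n|/(fρ) = 3.31×10⁻³/(1.30×10⁻⁴ × 1.12) = 22.8 m/s
Around a high, pressure-gradient force acts outward with centrifugal, so Coriolis balances both:
fV = (1/ρ)|∂P/∂n| + V²/R  →  V² − fR·V + fR·V_g = 0
With fR = 1.30×10⁻⁴ × 1430×10³ m = 186 m/s:
V = [fR − √((fR)² − 4 fR V_g)]/2 = [186 − √(186² − 4×186×22.8)]/2 = 26.6 m/s
Supergeostrophic (V > V_g = 22.8 m/s), as expected around a high.
Converting: 26.6 m/s × 1.944 = 52 knots

52 knots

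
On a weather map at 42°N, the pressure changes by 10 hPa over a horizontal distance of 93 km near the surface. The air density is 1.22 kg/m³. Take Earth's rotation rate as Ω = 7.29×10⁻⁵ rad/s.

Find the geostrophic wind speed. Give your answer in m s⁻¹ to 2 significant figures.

Coriolis parameter at 42°N:
f = 2Ω sin φ = 2 × 7.29×10⁻⁵ × sin 42° = 9.76×10⁻⁵ s⁻¹
Pressure gradient: |∂P/∂n| = 1000 Pa / 93000 m = 1.08×10⁻² Pa/m
Geostrophic balance (pressure-gradient force = Coriolis force):
V_g = (1/(fρ)) |∂P/∂n| = 1.08×10⁻² / (9.76×10⁻⁵ × 1.22) = 90.3 m/s

90 m s⁻¹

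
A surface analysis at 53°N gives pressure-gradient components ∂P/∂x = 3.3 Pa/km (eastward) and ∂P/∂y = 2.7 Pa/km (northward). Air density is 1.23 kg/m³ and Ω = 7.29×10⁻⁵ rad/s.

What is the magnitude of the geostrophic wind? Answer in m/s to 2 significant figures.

Coriolis parameter at 53°N:
f = 2Ω sin φ = 2 × 7.29×10⁻⁵ × sin 53° = 1.16×10⁻⁴ s⁻¹
Component geostrophic relations (x east, y north):
u_g = −(1/(fρ)) ∂P/∂y,  v_g = (1/(fρ)) ∂P/∂x
u_g = −(2.7×10⁻³)/(1.16×10⁻⁴ × 1.23) = −18.9 m/s;  v_g = (3.3×10⁻³)/(1.16×10⁻⁴ × 1.23) = 23.0 m/s
|V_g| = √(u_g² + v_g²) = 29.8 m/s

30 m/s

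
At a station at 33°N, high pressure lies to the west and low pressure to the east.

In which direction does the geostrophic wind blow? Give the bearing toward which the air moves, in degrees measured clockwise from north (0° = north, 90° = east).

The pressure-gradient force points toward the east (bearing 090°).
Geostrophic balance: in the Northern Hemisphere the Coriolis force deflects motion to the right, so the geostrophic wind blows 90° to the right of the pressure-gradient force (low pressure on the left).
Rotating 090° by 90° clockwise gives 180° — the wind blows toward the south.

180°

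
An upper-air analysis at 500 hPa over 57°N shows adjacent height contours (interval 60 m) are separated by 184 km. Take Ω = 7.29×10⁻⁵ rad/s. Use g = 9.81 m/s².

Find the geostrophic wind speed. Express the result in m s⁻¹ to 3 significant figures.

26.2 m s⁻¹

Coriolis parameter at 57°N:
f = 2Ω sin φ = 2 × 7.29×10⁻⁵ × sin 57° = 1.22×10⁻⁴ s⁻¹
Height gradient: |∂Z/∂n| = 60 m / 184000 m = 3.26×10⁻⁴
On a pressure surface, geostrophic balance gives V_g = (g/f)|∂Z/∂n|:
V_g = 9.81 × 3.26×10⁻⁴ / 1.22×10⁻⁴ = 26.2 m/s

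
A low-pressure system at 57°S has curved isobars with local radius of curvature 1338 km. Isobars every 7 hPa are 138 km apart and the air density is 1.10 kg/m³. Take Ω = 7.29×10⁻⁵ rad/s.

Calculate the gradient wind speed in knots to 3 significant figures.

61.4 knots

Coriolis parameter at 57°S:
f = 2Ω sin φ = 2 × 7.29×10⁻⁵ × sin 57° = 1.22×10⁻⁴ s⁻¹
Pressure gradient: |∂P/∂n| = 700 Pa / 138000 m = 5.07×10⁻³ Pa/m
Geostrophic speed: V_g = |∂P/∂n|/(fρ) = 5.07×10⁻³/(1.22×10⁻⁴ × 1.10) = 37.7 m/s
Around a low, centrifugal force acts outward with Coriolis, so pressure-gradient force balances both:
(1/ρ)|∂P/∂n| = fV + V²/R  →  V² + fR·V − fR·V_g = 0
With fR = 1.22×10⁻⁴ × 1338×10³ m = 164 m/s:
V = [−fR + √((fR)² + 4 fR V_g)]/2 = [−164 + √(164² + 4×164×37.7)]/2 = 31.6 m/s
Subgeostrophic (V < V_g = 37.7 m/s), as expected around a low.
Converting: 31.6 m/s × 1.944 = 61.4 knots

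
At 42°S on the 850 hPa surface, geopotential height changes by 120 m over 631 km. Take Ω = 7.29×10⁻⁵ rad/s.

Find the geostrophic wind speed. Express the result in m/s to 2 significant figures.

19 m/s

Coriolis parameter at 42°S:
f = 2Ω sin φ = 2 × 7.29×10⁻⁵ × sin 42° = 9.76×10⁻⁵ s⁻¹
Height gradient: |∂Z/∂n| = 120 m / 631000 m = 1.90×10⁻⁴
On a pressure surface, geostrophic balance gives V_g = (g/f)|∂Z/∂n|:
V_g = 9.81 × 1.90×10⁻⁴ / 9.76×10⁻⁵ = 19.1 m/s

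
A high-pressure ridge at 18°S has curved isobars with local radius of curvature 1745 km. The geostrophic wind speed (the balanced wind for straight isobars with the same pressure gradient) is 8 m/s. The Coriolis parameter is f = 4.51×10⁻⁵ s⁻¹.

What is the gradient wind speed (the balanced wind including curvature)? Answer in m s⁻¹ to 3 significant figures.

9.04 m s⁻¹

Around a high, pressure-gradient force acts outward with centrifugal, so Coriolis balances both:
fV = (1/ρ)|∂P/∂n| + V²/R  →  V² − fR·V + fR·V_g = 0
With fR = 4.51×10⁻⁵ × 1745×10³ m = 78.7 m/s:
V = [fR − √((fR)² − 4 fR V_g)]/2 = [78.7 − √(78.7² − 4×78.7×8)]/2 = 9.04 m/s
Supergeostrophic (V > V_g = 8 m/s), as expected around a high.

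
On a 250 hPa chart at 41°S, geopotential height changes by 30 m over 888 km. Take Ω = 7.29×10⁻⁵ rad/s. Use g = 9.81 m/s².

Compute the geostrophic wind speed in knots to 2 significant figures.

6.7 knots

Coriolis parameter at 41°S:
f = 2Ω sin φ = 2 × 7.29×10⁻⁵ × sin 41° = 9.57×10⁻⁵ s⁻¹
Height gradient: |∂Z/∂n| = 30 m / 888000 m = 3.38×10⁻⁵
On a pressure surface, geostrophic balance gives V_g = (g/f)|∂Z/∂n|:
V_g = 9.81 × 3.38×10⁻⁵ / 9.57×10⁻⁵ = 3.46 m/s
Converting: 3.46 m/s × 1.944 = 6.7 knots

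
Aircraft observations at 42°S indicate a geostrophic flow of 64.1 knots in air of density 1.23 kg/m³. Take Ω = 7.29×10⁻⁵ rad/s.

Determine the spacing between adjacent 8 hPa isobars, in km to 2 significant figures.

200 km

Coriolis parameter at 42°S:
f = 2Ω sin φ = 2 × 7.29×10⁻⁵ × sin 42° = 9.76×10⁻⁵ s⁻¹
Wind speed in SI: 64.1 knots = 33.0 m/s
Geostrophic balance rearranged: |∂P/∂n| = f ρ V_g
|∂P/∂n| = 9.76×10⁻⁵ × 1.23 × 33.0 = 3.96×10⁻³ Pa/m
Isobar spacing: Δn = ΔP/|∂P/∂n| = 800 Pa / 3.96×10⁻³ Pa/m = 202172 m ≈ 200 km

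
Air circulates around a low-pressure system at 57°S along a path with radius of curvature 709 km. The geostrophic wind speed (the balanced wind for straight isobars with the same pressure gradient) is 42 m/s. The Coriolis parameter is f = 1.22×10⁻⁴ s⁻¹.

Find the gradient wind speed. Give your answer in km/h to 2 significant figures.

110 km/h

Around a low, centrifugal force acts outward with Coriolis, so pressure-gradient force balances both:
(1/ρ)|∂P/∂n| = fV + V²/R  →  V² + fR·V − fR·V_g = 0
With fR = 1.22×10⁻⁴ × 709×10³ m = 86.5 m/s:
V = [−fR + √((fR)² + 4 fR V_g)]/2 = [−86.5 + √(86.5² + 4×86.5×42)]/2 = 30.9 m/s
Subgeostrophic (V < V_g = 42 m/s), as expected around a low.
Converting: 30.9 m/s × 3.6 = 110 km/h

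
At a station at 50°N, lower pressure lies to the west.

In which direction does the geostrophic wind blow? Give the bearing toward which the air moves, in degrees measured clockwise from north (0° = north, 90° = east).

The pressure-gradient force points toward the west (bearing 270°).
Geostrophic balance: in the Northern Hemisphere the Coriolis force deflects motion to the right, so the geostrophic wind blows 90° to the right of the pressure-gradient force (low pressure on the left).
Rotating 270° by 90° clockwise gives 000° — the wind blows toward the north.

000°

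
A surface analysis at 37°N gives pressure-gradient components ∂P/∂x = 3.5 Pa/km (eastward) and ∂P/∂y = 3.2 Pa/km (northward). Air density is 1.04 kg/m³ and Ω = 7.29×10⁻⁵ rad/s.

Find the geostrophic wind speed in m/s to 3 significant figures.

Coriolis parameter at 37°N:
f = 2Ω sin φ = 2 × 7.29×10⁻⁵ × sin 37° = 8.77×10⁻⁵ s⁻¹
Component geostrophic relations (x east, y north):
u_g = −(1/(fρ)) ∂P/∂y,  v_g = (1/(fρ)) ∂P/∂x
u_g = −(3.2×10⁻³)/(8.77×10⁻⁵ × 1.04) = −35.1 m/s;  v_g = (3.5×10⁻³)/(8.77×10⁻⁵ × 1.04) = 38.4 m/s
|V_g| = √(u_g² + v_g²) = 52.0 m/s

52.0 m/s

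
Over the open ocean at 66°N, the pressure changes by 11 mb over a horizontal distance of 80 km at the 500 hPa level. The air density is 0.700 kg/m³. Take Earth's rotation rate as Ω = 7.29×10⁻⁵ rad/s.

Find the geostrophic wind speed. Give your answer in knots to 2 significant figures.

Coriolis parameter at 66°N:
f = 2Ω sin φ = 2 × 7.29×10⁻⁵ × sin 66° = 1.33×10⁻⁴ s⁻¹
Pressure gradient: |∂P/∂n| = 1100 Pa / 80000 m = 1.38×10⁻² Pa/m
Geostrophic balance (pressure-gradient force = Coriolis force):
V_g = (1/(fρ)) |∂P/∂n| = 1.38×10⁻² / (1.33×10⁻⁴ × 0.700) = 147 m/s
Converting: 147 m/s × 1.944 = 290 knots

290 knots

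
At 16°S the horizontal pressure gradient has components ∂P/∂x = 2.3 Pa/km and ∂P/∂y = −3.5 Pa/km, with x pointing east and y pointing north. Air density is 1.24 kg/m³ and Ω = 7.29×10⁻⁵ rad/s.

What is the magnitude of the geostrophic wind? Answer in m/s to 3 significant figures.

84.0 m/s

Coriolis parameter at 16°S:
f = 2Ω sin φ = 2 × 7.29×10⁻⁵ × sin 16° = 4.02×10⁻⁵ s⁻¹
In the Southern Hemisphere f is negative: f = −4.02×10⁻⁵ s⁻¹.
Component geostrophic relations (x east, y north):
u_g = −(1/(fρ)) ∂P/∂y,  v_g = (1/(fρ)) ∂P/∂x
u_g = −(−3.5×10⁻³)/(−4.02×10⁻⁵ × 1.24) = −70.2 m/s;  v_g = (2.3×10⁻³)/(−4.02×10⁻⁵ × 1.24) = −46.2 m/s
|V_g| = √(u_g² + v_g²) = 84.0 m/s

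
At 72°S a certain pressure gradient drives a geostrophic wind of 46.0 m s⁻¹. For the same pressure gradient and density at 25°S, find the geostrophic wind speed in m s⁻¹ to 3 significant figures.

104 m s⁻¹

With the same pressure gradient and density, V_g ∝ 1/f ∝ 1/sin φ.
V₂ = V₁ · sin φ₁ / sin φ₂ = 46.0 × sin 72° / sin 25°
V₂ = 46.0 × 0.9511/0.4226 = 104 m s⁻¹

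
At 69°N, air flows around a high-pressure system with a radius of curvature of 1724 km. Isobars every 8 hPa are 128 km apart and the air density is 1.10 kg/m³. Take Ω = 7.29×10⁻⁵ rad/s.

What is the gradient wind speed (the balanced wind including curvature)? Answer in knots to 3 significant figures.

Coriolis parameter at 69°N:
f = 2Ω sin φ = 2 × 7.29×10⁻⁵ × sin 69° = 1.36×10⁻⁴ s⁻¹
Pressure gradient: |∂P/∂n| = 800 Pa / 128000 m = 6.25×10⁻³ Pa/m
Geostrophic speed: V_g = |∂P/∂n|/(fρ) = 6.25×10⁻³/(1.36×10⁻⁴ × 1.10) = 41.7 m/s
Around a high, pressure-gradient force acts outward with centrifugal, so Coriolis balances both:
fV = (1/ρ)|∂P/∂n| + V²/R  →  V² − fR·V + fR·V_g = 0
With fR = 1.36×10⁻⁴ × 1724×10³ m = 235 m/s:
V = [fR − √((fR)² − 4 fR V_g)]/2 = [235 − √(235² − 4×235×41.7)]/2 = 54.3 m/s
Supergeostrophic (V > V_g = 41.7 m/s), as expected around a high.
Converting: 54.3 m/s × 1.944 = 106 knots

106 knots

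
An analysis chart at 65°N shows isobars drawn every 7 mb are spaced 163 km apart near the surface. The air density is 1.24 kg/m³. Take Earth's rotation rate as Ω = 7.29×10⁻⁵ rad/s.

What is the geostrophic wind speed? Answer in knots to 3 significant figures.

50.9 knots

Coriolis parameter at 65°N:
f = 2Ω sin φ = 2 × 7.29×10⁻⁵ × sin 65° = 1.32×10⁻⁴ s⁻¹
Pressure gradient: |∂P/∂n| = 700 Pa / 163000 m = 4.29×10⁻³ Pa/m
Geostrophic balance (pressure-gradient force = Coriolis force):
V_g = (1/(fρ)) |∂P/∂n| = 4.29×10⁻³ / (1.32×10⁻⁴ × 1.24) = 26.2 m/s
Converting: 26.2 m/s × 1.944 = 50.9 knots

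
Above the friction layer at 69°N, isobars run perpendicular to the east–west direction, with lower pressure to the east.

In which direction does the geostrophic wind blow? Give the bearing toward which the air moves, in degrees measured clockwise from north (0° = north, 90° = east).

The pressure-gradient force points toward the east (bearing 090°).
Geostrophic balance: in the Northern Hemisphere the Coriolis force deflects motion to the right, so the geostrophic wind blows 90° to the right of the pressure-gradient force (low pressure on the left).
Rotating 090° by 90° clockwise gives 180° — the wind blows toward the south.

180°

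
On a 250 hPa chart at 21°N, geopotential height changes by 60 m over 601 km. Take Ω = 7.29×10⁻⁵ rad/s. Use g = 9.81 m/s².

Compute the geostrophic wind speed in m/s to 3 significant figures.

18.7 m/s

Coriolis parameter at 21°N:
f = 2Ω sin φ = 2 × 7.29×10⁻⁵ × sin 21° = 5.23×10⁻⁵ s⁻¹
Height gradient: |∂Z/∂n| = 60 m / 601000 m = 9.98×10⁻⁵
On a pressure surface, geostrophic balance gives V_g = (g/f)|∂Z/∂n|:
V_g = 9.81 × 9.98×10⁻⁵ / 5.23×10⁻⁵ = 18.7 m/s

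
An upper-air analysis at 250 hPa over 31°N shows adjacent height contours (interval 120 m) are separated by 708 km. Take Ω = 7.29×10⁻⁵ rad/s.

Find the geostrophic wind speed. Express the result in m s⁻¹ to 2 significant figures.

22 m s⁻¹

Coriolis parameter at 31°N:
f = 2Ω sin φ = 2 × 7.29×10⁻⁵ × sin 31° = 7.51×10⁻⁵ s⁻¹
Height gradient: |∂Z/∂n| = 120 m / 708000 m = 1.69×10⁻⁴
On a pressure surface, geostrophic balance gives V_g = (g/f)|∂Z/∂n|:
V_g = 9.81 × 1.69×10⁻⁴ / 7.51×10⁻⁵ = 22.1 m/s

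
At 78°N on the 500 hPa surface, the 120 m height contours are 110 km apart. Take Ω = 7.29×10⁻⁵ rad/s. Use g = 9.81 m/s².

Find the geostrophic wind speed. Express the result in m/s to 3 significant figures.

75.0 m/s

Coriolis parameter at 78°N:
f = 2Ω sin φ = 2 × 7.29×10⁻⁵ × sin 78° = 1.43×10⁻⁴ s⁻¹
Height gradient: |∂Z/∂n| = 120 m / 110000 m = 1.09×10⁻³
On a pressure surface, geostrophic balance gives V_g = (g/f)|∂Z/∂n|:
V_g = 9.81 × 1.09×10⁻³ / 1.43×10⁻⁴ = 75.0 m/s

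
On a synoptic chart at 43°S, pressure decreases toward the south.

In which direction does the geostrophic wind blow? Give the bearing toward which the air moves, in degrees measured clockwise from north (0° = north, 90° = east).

The pressure-gradient force points toward the south (bearing 180°).
Geostrophic balance: in the Southern Hemisphere the Coriolis force deflects motion to the left, so the geostrophic wind blows 90° to the left of the pressure-gradient force (low pressure on the right).
Rotating 180° by 90° counterclockwise gives 090° — the wind blows toward the east.

090°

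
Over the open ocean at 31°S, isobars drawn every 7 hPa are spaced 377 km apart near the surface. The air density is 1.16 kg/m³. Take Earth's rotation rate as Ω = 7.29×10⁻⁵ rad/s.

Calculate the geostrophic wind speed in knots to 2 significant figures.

Coriolis parameter at 31°S:
f = 2Ω sin φ = 2 × 7.29×10⁻⁵ × sin 31° = 7.51×10⁻⁵ s⁻¹
Pressure gradient: |∂P/∂n| = 700 Pa / 377000 m = 1.86×10⁻³ Pa/m
Geostrophic balance (pressure-gradient force = Coriolis force):
V_g = (1/(fρ)) |∂P/∂n| = 1.86×10⁻³ / (7.51×10⁻⁵ × 1.16) = 21.3 m/s
Converting: 21.3 m/s × 1.944 = 41 knots

41 knots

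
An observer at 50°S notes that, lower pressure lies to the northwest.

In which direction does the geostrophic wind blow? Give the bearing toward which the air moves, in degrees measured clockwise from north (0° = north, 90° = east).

225°

The pressure-gradient force points toward the northwest (bearing 315°).
Geostrophic balance: in the Southern Hemisphere the Coriolis force deflects motion to the left, so the geostrophic wind blows 90° to the left of the pressure-gradient force (low pressure on the right).
Rotating 315° by 90° counterclockwise gives 225° — the wind blows toward the southwest.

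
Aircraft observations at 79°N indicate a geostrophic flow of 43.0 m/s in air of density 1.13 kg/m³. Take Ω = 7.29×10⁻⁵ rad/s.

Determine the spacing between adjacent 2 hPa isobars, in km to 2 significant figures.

29 km

Coriolis parameter at 79°N:
f = 2Ω sin φ = 2 × 7.29×10⁻⁵ × sin 79° = 1.43×10⁻⁴ s⁻¹
Geostrophic balance rearranged: |∂P/∂n| = f ρ V_g
|∂P/∂n| = 1.43×10⁻⁴ × 1.13 × 43.0 = 6.95×10⁻³ Pa/m
Isobar spacing: Δn = ΔP/|∂P/∂n| = 200 Pa / 6.95×10⁻³ Pa/m = 28759 m ≈ 29 km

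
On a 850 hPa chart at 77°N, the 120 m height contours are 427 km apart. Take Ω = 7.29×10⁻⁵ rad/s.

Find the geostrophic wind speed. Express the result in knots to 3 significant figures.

37.7 knots

Coriolis parameter at 77°N:
f = 2Ω sin φ = 2 × 7.29×10⁻⁵ × sin 77° = 1.42×10⁻⁴ s⁻¹
Height gradient: |∂Z/∂n| = 120 m / 427000 m = 2.81×10⁻⁴
On a pressure surface, geostrophic balance gives V_g = (g/f)|∂Z/∂n|:
V_g = 9.81 × 2.81×10⁻⁴ / 1.42×10⁻⁴ = 19.4 m/s
Converting: 19.4 m/s × 1.944 = 37.7 knots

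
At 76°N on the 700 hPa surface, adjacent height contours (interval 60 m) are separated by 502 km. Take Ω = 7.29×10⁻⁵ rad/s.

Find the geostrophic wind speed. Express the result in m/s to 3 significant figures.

Coriolis parameter at 76°N:
f = 2Ω sin φ = 2 × 7.29×10⁻⁵ × sin 76° = 1.41×10⁻⁴ s⁻¹
Height gradient: |∂Z/∂n| = 60 m / 502000 m = 1.20×10⁻⁴
On a pressure surface, geostrophic balance gives V_g = (g/f)|∂Z/∂n|:
V_g = 9.81 × 1.20×10⁻⁴ / 1.41×10⁻⁴ = 8.29 m/s

8.29 m/s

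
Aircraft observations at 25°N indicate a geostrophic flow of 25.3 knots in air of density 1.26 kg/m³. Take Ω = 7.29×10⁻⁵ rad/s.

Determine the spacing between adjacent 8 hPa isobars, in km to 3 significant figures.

Coriolis parameter at 25°N:
f = 2Ω sin φ = 2 × 7.29×10⁻⁵ × sin 25° = 6.16×10⁻⁵ s⁻¹
Wind speed in SI: 25.3 knots = 13.0 m/s
Geostrophic balance rearranged: |∂P/∂n| = f ρ V_g
|∂P/∂n| = 6.16×10⁻⁵ × 1.26 × 13.0 = 1.01×10⁻³ Pa/m
Isobar spacing: Δn = ΔP/|∂P/∂n| = 800 Pa / 1.01×10⁻³ Pa/m = 791690 m ≈ 792 km

792 km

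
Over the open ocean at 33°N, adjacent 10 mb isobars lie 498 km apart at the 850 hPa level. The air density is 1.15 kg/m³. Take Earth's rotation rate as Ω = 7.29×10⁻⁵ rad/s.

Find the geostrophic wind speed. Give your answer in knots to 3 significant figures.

42.7 knots

Coriolis parameter at 33°N:
f = 2Ω sin φ = 2 × 7.29×10⁻⁵ × sin 33° = 7.94×10⁻⁵ s⁻¹
Pressure gradient: |∂P/∂n| = 1000 Pa / 498000 m = 2.01×10⁻³ Pa/m
Geostrophic balance (pressure-gradient force = Coriolis force):
V_g = (1/(fρ)) |∂P/∂n| = 2.01×10⁻³ / (7.94×10⁻⁵ × 1.15) = 22.0 m/s
Converting: 22.0 m/s × 1.944 = 42.7 knots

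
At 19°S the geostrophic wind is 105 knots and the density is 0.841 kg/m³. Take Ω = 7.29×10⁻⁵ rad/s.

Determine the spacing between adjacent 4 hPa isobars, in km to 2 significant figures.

190 km

Coriolis parameter at 19°S:
f = 2Ω sin φ = 2 × 7.29×10⁻⁵ × sin 19° = 4.75×10⁻⁵ s⁻¹
Wind speed in SI: 105 knots = 54.0 m/s
Geostrophic balance rearranged: |∂P/∂n| = f ρ V_g
|∂P/∂n| = 4.75×10⁻⁵ × 0.841 × 54.0 = 2.16×10⁻³ Pa/m
Isobar spacing: Δn = ΔP/|∂P/∂n| = 400 Pa / 2.16×10⁻³ Pa/m = 185497 m ≈ 190 km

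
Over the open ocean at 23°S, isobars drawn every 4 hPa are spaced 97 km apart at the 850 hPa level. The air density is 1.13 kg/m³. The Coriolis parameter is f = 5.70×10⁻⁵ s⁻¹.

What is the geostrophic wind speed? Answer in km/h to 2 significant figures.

230 km/h

Pressure gradient: |∂P/∂n| = 400 Pa / 97000 m = 4.12×10⁻³ Pa/m
Geostrophic balance (pressure-gradient force = Coriolis force):
V_g = (1/(fρ)) |∂P/∂n| = 4.12×10⁻³ / (5.70×10⁻⁵ × 1.13) = 64.0 m/s
Converting: 64.0 m/s × 3.6 = 230 km/h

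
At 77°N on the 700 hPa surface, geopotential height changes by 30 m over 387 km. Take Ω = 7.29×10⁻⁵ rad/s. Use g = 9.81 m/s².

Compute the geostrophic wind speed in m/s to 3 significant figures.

5.35 m/s

Coriolis parameter at 77°N:
f = 2Ω sin φ = 2 × 7.29×10⁻⁵ × sin 77° = 1.42×10⁻⁴ s⁻¹
Height gradient: |∂Z/∂n| = 30 m / 387000 m = 7.75×10⁻⁵
On a pressure surface, geostrophic balance gives V_g = (g/f)|∂Z/∂n|:
V_g = 9.81 × 7.75×10⁻⁵ / 1.42×10⁻⁴ = 5.35 m/s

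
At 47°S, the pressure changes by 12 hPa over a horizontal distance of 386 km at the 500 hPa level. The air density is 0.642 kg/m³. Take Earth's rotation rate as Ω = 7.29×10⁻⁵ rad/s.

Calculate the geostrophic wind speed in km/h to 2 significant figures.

160 km/h

Coriolis parameter at 47°S:
f = 2Ω sin φ = 2 × 7.29×10⁻⁵ × sin 47° = 1.07×10⁻⁴ s⁻¹
Pressure gradient: |∂P/∂n| = 1200 Pa / 386000 m = 3.11×10⁻³ Pa/m
Geostrophic balance (pressure-gradient force = Coriolis force):
V_g = (1/(fρ)) |∂P/∂n| = 3.11×10⁻³ / (1.07×10⁻⁴ × 0.642) = 45.4 m/s
Converting: 45.4 m/s × 3.6 = 160 km/h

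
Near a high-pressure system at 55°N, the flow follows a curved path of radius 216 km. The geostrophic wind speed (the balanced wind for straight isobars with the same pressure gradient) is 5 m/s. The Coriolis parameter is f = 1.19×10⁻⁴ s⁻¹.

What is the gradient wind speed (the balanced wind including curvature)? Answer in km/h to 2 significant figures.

24 km/h

Around a high, pressure-gradient force acts outward with centrifugal, so Coriolis balances both:
fV = (1/ρ)|∂P/∂n| + V²/R  →  V² − fR·V + fR·V_g = 0
With fR = 1.19×10⁻⁴ × 216×10³ m = 25.7 m/s:
V = [fR − √((fR)² − 4 fR V_g)]/2 = [25.7 − √(25.7² − 4×25.7×5)]/2 = 6.8 m/s
Supergeostrophic (V > V_g = 5 m/s), as expected around a high.
Converting: 6.8 m/s × 3.6 = 24 km/h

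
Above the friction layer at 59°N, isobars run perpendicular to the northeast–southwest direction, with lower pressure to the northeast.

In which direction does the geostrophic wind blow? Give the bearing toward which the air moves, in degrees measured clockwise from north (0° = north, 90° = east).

The pressure-gradient force points toward the northeast (bearing 045°).
Geostrophic balance: in the Northern Hemisphere the Coriolis force deflects motion to the right, so the geostrophic wind blows 90° to the right of the pressure-gradient force (low pressure on the left).
Rotating 045° by 90° clockwise gives 135° — the wind blows toward the southeast.

135°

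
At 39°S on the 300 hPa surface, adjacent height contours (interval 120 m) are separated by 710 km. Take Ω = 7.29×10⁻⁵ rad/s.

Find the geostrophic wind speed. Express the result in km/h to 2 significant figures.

Coriolis parameter at 39°S:
f = 2Ω sin φ = 2 × 7.29×10⁻⁵ × sin 39° = 9.18×10⁻⁵ s⁻¹
Height gradient: |∂Z/∂n| = 120 m / 710000 m = 1.69×10⁻⁴
On a pressure surface, geostrophic balance gives V_g = (g/f)|∂Z/∂n|:
V_g = 9.81 × 1.69×10⁻⁴ / 9.18×10⁻⁵ = 18.1 m/s
Converting: 18.1 m/s × 3.6 = 65 km/h

65 km/h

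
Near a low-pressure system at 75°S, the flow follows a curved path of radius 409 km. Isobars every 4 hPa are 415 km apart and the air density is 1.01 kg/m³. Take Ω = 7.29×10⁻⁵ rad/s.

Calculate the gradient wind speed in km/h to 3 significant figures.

Coriolis parameter at 75°S:
f = 2Ω sin φ = 2 × 7.29×10⁻⁵ × sin 75° = 1.41×10⁻⁴ s⁻¹
Pressure gradient: |∂P/∂n| = 400 Pa / 415000 m = 9.64×10⁻⁴ Pa/m
Geostrophic speed: V_g = |∂P/∂n|/(fρ) = 9.64×10⁻⁴/(1.41×10⁻⁴ × 1.01) = 6.78 m/s
Around a low, centrifugal force acts outward with Coriolis, so pressure-gradient force balances both:
(1/ρ)|∂P/∂n| = fV + V²/R  →  V² + fR·V − fR·V_g = 0
With fR = 1.41×10⁻⁴ × 409×10³ m = 57.6 m/s:
V = [−fR + √((fR)² + 4 fR V_g)]/2 = [−57.6 + √(57.6² + 4×57.6×6.78)]/2 = 6.12 m/s
Subgeostrophic (V < V_g = 6.78 m/s), as expected around a low.
Converting: 6.12 m/s × 3.6 = 22.0 km/h

22.0 km/h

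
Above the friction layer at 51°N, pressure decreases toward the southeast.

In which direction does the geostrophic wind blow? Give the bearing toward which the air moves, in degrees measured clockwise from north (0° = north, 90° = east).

The pressure-gradient force points toward the southeast (bearing 135°).
Geostrophic balance: in the Northern Hemisphere the Coriolis force deflects motion to the right, so the geostrophic wind blows 90° to the right of the pressure-gradient force (low pressure on the left).
Rotating 135° by 90° clockwise gives 225° — the wind blows toward the southwest.

225°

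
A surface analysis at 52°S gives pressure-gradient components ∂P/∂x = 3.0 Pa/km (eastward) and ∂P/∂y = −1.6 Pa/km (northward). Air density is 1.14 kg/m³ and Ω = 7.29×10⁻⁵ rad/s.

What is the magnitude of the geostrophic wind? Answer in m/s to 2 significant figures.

26 m/s

Coriolis parameter at 52°S:
f = 2Ω sin φ = 2 × 7.29×10⁻⁵ × sin 52° = 1.15×10⁻⁴ s⁻¹
In the Southern Hemisphere f is negative: f = −1.15×10⁻⁴ s⁻¹.
Component geostrophic relations (x east, y north):
u_g = −(1/(fρ)) ∂P/∂y,  v_g = (1/(fρ)) ∂P/∂x
u_g = −(−1.6×10⁻³)/(−1.15×10⁻⁴ × 1.14) = −12.2 m/s;  v_g = (3.0×10⁻³)/(−1.15×10⁻⁴ × 1.14) = −22.9 m/s
|V_g| = √(u_g² + v_g²) = 26.0 m/s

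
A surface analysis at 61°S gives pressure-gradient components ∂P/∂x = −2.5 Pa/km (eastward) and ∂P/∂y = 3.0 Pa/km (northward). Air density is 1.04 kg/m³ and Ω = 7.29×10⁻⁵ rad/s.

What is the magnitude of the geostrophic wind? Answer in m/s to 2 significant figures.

Coriolis parameter at 61°S:
f = 2Ω sin φ = 2 × 7.29×10⁻⁵ × sin 61° = 1.28×10⁻⁴ s⁻¹
In the Southern Hemisphere f is negative: f = −1.28×10⁻⁴ s⁻¹.
Component geostrophic relations (x east, y north):
u_g = −(1/(fρ)) ∂P/∂y,  v_g = (1/(fρ)) ∂P/∂x
u_g = −(3.0×10⁻³)/(−1.28×10⁻⁴ × 1.04) = 22.6 m/s;  v_g = (−2.5×10⁻³)/(−1.28×10⁻⁴ × 1.04) = 18.9 m/s
|V_g| = √(u_g² + v_g²) = 29.4 m/s

29 m/s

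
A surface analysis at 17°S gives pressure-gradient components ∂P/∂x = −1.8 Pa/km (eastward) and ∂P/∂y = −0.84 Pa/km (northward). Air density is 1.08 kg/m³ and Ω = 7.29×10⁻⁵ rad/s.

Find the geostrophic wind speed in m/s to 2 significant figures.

43 m/s

Coriolis parameter at 17°S:
f = 2Ω sin φ = 2 × 7.29×10⁻⁵ × sin 17° = 4.26×10⁻⁵ s⁻¹
In the Southern Hemisphere f is negative: f = −4.26×10⁻⁵ s⁻¹.
Component geostrophic relations (x east, y north):
u_g = −(1/(fρ)) ∂P/∂y,  v_g = (1/(fρ)) ∂P/∂x
u_g = −(−0.84×10⁻³)/(−4.26×10⁻⁵ × 1.08) = −18.2 m/s;  v_g = (−1.8×10⁻³)/(−4.26×10⁻⁵ × 1.08) = 39.1 m/s
|V_g| = √(u_g² + v_g²) = 43.1 m/s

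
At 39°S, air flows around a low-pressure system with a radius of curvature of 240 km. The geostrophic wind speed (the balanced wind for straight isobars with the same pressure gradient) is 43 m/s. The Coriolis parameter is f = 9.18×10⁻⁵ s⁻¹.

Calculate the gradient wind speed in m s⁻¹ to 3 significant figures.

Around a low, centrifugal force acts outward with Coriolis, so pressure-gradient force balances both:
(1/ρ)|∂P/∂n| = fV + V²/R  →  V² + fR·V − fR·V_g = 0
With fR = 9.18×10⁻⁵ × 240×10³ m = 22.0 m/s:
V = [−fR + √((fR)² + 4 fR V_g)]/2 = [−22.0 + √(22.0² + 4×22.0×43)]/2 = 21.7 m/s
Subgeostrophic (V < V_g = 43 m/s), as expected around a low.

21.7 m s⁻¹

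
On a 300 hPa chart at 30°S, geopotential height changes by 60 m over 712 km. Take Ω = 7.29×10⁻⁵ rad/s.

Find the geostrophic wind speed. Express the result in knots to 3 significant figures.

22.0 knots

Coriolis parameter at 30°S:
f = 2Ω sin φ = 2 × 7.29×10⁻⁵ × sin 30° = 7.29×10⁻⁵ s⁻¹
Height gradient: |∂Z/∂n| = 60 m / 712000 m = 8.43×10⁻⁵
On a pressure surface, geostrophic balance gives V_g = (g/f)|∂Z/∂n|:
V_g = 9.81 × 8.43×10⁻⁵ / 7.29×10⁻⁵ = 11.3 m/s
Converting: 11.3 m/s × 1.944 = 22.0 knots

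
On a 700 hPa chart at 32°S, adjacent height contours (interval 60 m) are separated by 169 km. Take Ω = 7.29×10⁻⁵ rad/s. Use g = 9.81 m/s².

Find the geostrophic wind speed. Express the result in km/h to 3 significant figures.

Coriolis parameter at 32°S:
f = 2Ω sin φ = 2 × 7.29×10⁻⁵ × sin 32° = 7.73×10⁻⁵ s⁻¹
Height gradient: |∂Z/∂n| = 60 m / 169000 m = 3.55×10⁻⁴
On a pressure surface, geostrophic balance gives V_g = (g/f)|∂Z/∂n|:
V_g = 9.81 × 3.55×10⁻⁴ / 7.73×10⁻⁵ = 45.1 m/s
Converting: 45.1 m/s × 3.6 = 162 km/h

162 km/h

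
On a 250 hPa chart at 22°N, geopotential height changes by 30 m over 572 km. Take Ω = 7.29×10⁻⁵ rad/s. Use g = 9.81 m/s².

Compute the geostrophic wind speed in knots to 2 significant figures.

18 knots

Coriolis parameter at 22°N:
f = 2Ω sin φ = 2 × 7.29×10⁻⁵ × sin 22° = 5.46×10⁻⁵ s⁻¹
Height gradient: |∂Z/∂n| = 30 m / 572000 m = 5.24×10⁻⁵
On a pressure surface, geostrophic balance gives V_g = (g/f)|∂Z/∂n|:
V_g = 9.81 × 5.24×10⁻⁵ / 5.46×10⁻⁵ = 9.42 m/s
Converting: 9.42 m/s × 1.944 = 18 knots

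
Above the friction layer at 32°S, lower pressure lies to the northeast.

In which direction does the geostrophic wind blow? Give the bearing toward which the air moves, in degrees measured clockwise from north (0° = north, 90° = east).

315°

The pressure-gradient force points toward the northeast (bearing 045°).
Geostrophic balance: in the Southern Hemisphere the Coriolis force deflects motion to the left, so the geostrophic wind blows 90° to the left of the pressure-gradient force (low pressure on the right).
Rotating 045° by 90° counterclockwise gives 315° — the wind blows toward the northwest.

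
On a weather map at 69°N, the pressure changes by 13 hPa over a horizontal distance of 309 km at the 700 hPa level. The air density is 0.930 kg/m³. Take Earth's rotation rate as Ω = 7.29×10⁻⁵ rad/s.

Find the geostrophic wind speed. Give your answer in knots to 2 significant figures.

Coriolis parameter at 69°N:
f = 2Ω sin φ = 2 × 7.29×10⁻⁵ × sin 69° = 1.36×10⁻⁴ s⁻¹
Pressure gradient: |∂P/∂n| = 1300 Pa / 309000 m = 4.21×10⁻³ Pa/m
Geostrophic balance (pressure-gradient force = Coriolis force):
V_g = (1/(fρ)) |∂P/∂n| = 4.21×10⁻³ / (1.36×10⁻⁴ × 0.930) = 33.2 m/s
Converting: 33.2 m/s × 1.944 = 65 knots

65 knots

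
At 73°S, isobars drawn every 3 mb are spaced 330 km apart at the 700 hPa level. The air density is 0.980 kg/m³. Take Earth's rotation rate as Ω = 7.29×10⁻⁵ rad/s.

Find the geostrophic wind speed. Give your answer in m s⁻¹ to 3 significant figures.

Coriolis parameter at 73°S:
f = 2Ω sin φ = 2 × 7.29×10⁻⁵ × sin 73° = 1.39×10⁻⁴ s⁻¹
Pressure gradient: |∂P/∂n| = 300 Pa / 330000 m = 9.09×10⁻⁴ Pa/m
Geostrophic balance (pressure-gradient force = Coriolis force):
V_g = (1/(fρ)) |∂P/∂n| = 9.09×10⁻⁴ / (1.39×10⁻⁴ × 0.980) = 6.65 m/s

6.65 m s⁻¹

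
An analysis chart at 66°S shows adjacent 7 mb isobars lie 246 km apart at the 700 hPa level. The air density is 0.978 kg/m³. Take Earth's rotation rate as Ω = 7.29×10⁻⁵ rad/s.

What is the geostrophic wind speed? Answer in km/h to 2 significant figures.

Coriolis parameter at 66°S:
f = 2Ω sin φ = 2 × 7.29×10⁻⁵ × sin 66° = 1.33×10⁻⁴ s⁻¹
Pressure gradient: |∂P/∂n| = 700 Pa / 246000 m = 2.85×10⁻³ Pa/m
Geostrophic balance (pressure-gradient force = Coriolis force):
V_g = (1/(fρ)) |∂P/∂n| = 2.85×10⁻³ / (1.33×10⁻⁴ × 0.978) = 21.8 m/s
Converting: 21.8 m/s × 3.6 = 79 km/h

79 km/h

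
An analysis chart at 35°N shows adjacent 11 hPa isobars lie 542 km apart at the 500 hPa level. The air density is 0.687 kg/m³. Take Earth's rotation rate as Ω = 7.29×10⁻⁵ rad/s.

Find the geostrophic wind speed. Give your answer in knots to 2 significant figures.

Coriolis parameter at 35°N:
f = 2Ω sin φ = 2 × 7.29×10⁻⁵ × sin 35° = 8.36×10⁻⁵ s⁻¹
Pressure gradient: |∂P/∂n| = 1100 Pa / 542000 m = 2.03×10⁻³ Pa/m
Geostrophic balance (pressure-gradient force = Coriolis force):
V_g = (1/(fρ)) |∂P/∂n| = 2.03×10⁻³ / (8.36×10⁻⁵ × 0.687) = 35.3 m/s
Converting: 35.3 m/s × 1.944 = 69 knots

69 knots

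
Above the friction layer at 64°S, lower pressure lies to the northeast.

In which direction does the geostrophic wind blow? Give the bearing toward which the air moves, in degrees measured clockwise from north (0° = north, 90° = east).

315°

The pressure-gradient force points toward the northeast (bearing 045°).
Geostrophic balance: in the Southern Hemisphere the Coriolis force deflects motion to the left, so the geostrophic wind blows 90° to the left of the pressure-gradient force (low pressure on the right).
Rotating 045° by 90° counterclockwise gives 315° — the wind blows toward the northwest.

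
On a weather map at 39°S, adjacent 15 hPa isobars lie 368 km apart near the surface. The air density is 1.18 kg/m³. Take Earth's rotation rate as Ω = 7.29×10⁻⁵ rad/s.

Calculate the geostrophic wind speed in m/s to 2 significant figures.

Coriolis parameter at 39°S:
f = 2Ω sin φ = 2 × 7.29×10⁻⁵ × sin 39° = 9.18×10⁻⁵ s⁻¹
Pressure gradient: |∂P/∂n| = 1500 Pa / 368000 m = 4.08×10⁻³ Pa/m
Geostrophic balance (pressure-gradient force = Coriolis force):
V_g = (1/(fρ)) |∂P/∂n| = 4.08×10⁻³ / (9.18×10⁻⁵ × 1.18) = 37.6 m/s

38 m/s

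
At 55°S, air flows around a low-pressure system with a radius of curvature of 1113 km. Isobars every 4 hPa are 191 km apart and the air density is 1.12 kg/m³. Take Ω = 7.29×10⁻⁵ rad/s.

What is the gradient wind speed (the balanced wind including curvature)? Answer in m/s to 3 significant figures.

Coriolis parameter at 55°S:
f = 2Ω sin φ = 2 × 7.29×10⁻⁵ × sin 55° = 1.19×10⁻⁴ s⁻¹
Pressure gradient: |∂P/∂n| = 400 Pa / 191000 m = 2.09×10⁻³ Pa/m
Geostrophic speed: V_g = |∂P/∂n|/(fρ) = 2.09×10⁻³/(1.19×10⁻⁴ × 1.12) = 15.7 m/s
Around a low, centrifugal force acts outward with Coriolis, so pressure-gradient force balances both:
(1/ρ)|∂P/∂n| = fV + V²/R  →  V² + fR·V − fR·V_g = 0
With fR = 1.19×10⁻⁴ × 1113×10³ m = 133 m/s:
V = [−fR + √((fR)² + 4 fR V_g)]/2 = [−133 + √(133² + 4×133×15.7)]/2 = 14.1 m/s
Subgeostrophic (V < V_g = 15.7 m/s), as expected around a low.

14.1 m/s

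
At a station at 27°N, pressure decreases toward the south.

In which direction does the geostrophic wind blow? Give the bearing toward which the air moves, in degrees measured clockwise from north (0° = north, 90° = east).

270°

The pressure-gradient force points toward the south (bearing 180°).
Geostrophic balance: in the Northern Hemisphere the Coriolis force deflects motion to the right, so the geostrophic wind blows 90° to the right of the pressure-gradient force (low pressure on the left).
Rotating 180° by 90° clockwise gives 270° — the wind blows toward the west.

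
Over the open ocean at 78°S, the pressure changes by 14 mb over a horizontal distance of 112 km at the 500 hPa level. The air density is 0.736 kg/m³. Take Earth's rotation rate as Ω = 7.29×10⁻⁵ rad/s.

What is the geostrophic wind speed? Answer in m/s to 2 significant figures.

120 m/s

Coriolis parameter at 78°S:
f = 2Ω sin φ = 2 × 7.29×10⁻⁵ × sin 78° = 1.43×10⁻⁴ s⁻¹
Pressure gradient: |∂P/∂n| = 1400 Pa / 112000 m = 1.25×10⁻² Pa/m
Geostrophic balance (pressure-gradient force = Coriolis force):
V_g = (1/(fρ)) |∂P/∂n| = 1.25×10⁻² / (1.43×10⁻⁴ × 0.736) = 119 m/s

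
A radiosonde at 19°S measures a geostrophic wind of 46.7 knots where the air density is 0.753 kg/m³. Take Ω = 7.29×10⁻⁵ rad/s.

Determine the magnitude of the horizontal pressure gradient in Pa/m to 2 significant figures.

Coriolis parameter at 19°S:
f = 2Ω sin φ = 2 × 7.29×10⁻⁵ × sin 19° = 4.75×10⁻⁵ s⁻¹
Wind speed in SI: 46.7 knots = 24.0 m/s
Geostrophic balance rearranged: |∂P/∂n| = f ρ V_g
|∂P/∂n| = 4.75×10⁻⁵ × 0.753 × 24.0 = 8.59×10⁻⁴ Pa/m

8.6×10⁻⁴ Pa/m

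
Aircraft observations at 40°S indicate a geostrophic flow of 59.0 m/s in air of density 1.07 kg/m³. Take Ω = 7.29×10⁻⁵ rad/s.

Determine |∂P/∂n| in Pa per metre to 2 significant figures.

5.9×10⁻³ Pa/m

Coriolis parameter at 40°S:
f = 2Ω sin φ = 2 × 7.29×10⁻⁵ × sin 40° = 9.37×10⁻⁵ s⁻¹
Geostrophic balance rearranged: |∂P/∂n| = f ρ V_g
|∂P/∂n| = 9.37×10⁻⁵ × 1.07 × 59.0 = 5.92×10⁻³ Pa/m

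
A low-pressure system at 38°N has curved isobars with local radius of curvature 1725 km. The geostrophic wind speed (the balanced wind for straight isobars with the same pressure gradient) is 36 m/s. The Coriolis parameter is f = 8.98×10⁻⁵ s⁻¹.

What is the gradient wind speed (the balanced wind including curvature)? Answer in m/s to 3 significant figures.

30.1 m/s

Around a low, centrifugal force acts outward with Coriolis, so pressure-gradient force balances both:
(1/ρ)|∂P/∂n| = fV + V²/R  →  V² + fR·V − fR·V_g = 0
With fR = 8.98×10⁻⁵ × 1725×10³ m = 155 m/s:
V = [−fR + √((fR)² + 4 fR V_g)]/2 = [−155 + √(155² + 4×155×36)]/2 = 30.1 m/s
Subgeostrophic (V < V_g = 36 m/s), as expected around a low.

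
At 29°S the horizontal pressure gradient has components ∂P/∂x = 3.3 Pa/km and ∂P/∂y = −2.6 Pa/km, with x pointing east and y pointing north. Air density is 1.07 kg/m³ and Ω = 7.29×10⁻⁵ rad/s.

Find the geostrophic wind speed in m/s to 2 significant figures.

56 m/s

Coriolis parameter at 29°S:
f = 2Ω sin φ = 2 × 7.29×10⁻⁵ × sin 29° = 7.07×10⁻⁵ s⁻¹
In the Southern Hemisphere f is negative: f = −7.07×10⁻⁵ s⁻¹.
Component geostrophic relations (x east, y north):
u_g = −(1/(fρ)) ∂P/∂y,  v_g = (1/(fρ)) ∂P/∂x
u_g = −(−2.6×10⁻³)/(−7.07×10⁻⁵ × 1.07) = −34.4 m/s;  v_g = (3.3×10⁻³)/(−7.07×10⁻⁵ × 1.07) = −43.6 m/s
|V_g| = √(u_g² + v_g²) = 55.5 m/s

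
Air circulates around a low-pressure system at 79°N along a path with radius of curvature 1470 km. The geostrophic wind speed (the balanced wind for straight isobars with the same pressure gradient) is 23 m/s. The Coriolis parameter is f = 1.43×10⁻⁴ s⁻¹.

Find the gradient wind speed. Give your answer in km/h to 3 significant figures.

75.3 km/h

Around a low, centrifugal force acts outward with Coriolis, so pressure-gradient force balances both:
(1/ρ)|∂P/∂n| = fV + V²/R  →  V² + fR·V − fR·V_g = 0
With fR = 1.43×10⁻⁴ × 1470×10³ m = 210 m/s:
V = [−fR + √((fR)² + 4 fR V_g)]/2 = [−210 + √(210² + 4×210×23)]/2 = 20.9 m/s
Subgeostrophic (V < V_g = 23 m/s), as expected around a low.
Converting: 20.9 m/s × 3.6 = 75.3 km/h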